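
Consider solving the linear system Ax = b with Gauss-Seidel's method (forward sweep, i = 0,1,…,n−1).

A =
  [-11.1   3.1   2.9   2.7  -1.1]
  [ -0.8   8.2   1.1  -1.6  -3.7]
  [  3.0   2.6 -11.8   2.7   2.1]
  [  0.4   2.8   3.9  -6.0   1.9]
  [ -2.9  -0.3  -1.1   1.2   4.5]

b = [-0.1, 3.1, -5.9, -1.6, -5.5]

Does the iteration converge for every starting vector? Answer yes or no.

Diagonal D = diag(-11.1, 8.2, -11.8, -6, 4.5); L, U strict lower/upper.
GS T = -(D+L)⁻¹U: row 0 first, T[0,1] = -(3.1)/(-11.1) = +0.2793; later rows by forward substitution.
  T[0,:] = [+0.0000  +0.2793  +0.2613  +0.2432  -0.0991]
  T[1,:] = [+0.0000  +0.0272  -0.1087  +0.2189  +0.4416]
  T[2,:] = [+0.0000  +0.0770  +0.0425  +0.3389  +0.2501]
  T[3,:] = [+0.0000  +0.0814  -0.0057  +0.3386  +0.6787]
  T[4,:] = [+0.0000  +0.1789  +0.1730  +0.1639  -0.1543]
eigenvalue magnitudes: 0.6884, 0.3599, 0.1291, 0.0547, 0.0000.
ρ = 0.6884; 0.6884 < 1, so it converges for any x₀.

yes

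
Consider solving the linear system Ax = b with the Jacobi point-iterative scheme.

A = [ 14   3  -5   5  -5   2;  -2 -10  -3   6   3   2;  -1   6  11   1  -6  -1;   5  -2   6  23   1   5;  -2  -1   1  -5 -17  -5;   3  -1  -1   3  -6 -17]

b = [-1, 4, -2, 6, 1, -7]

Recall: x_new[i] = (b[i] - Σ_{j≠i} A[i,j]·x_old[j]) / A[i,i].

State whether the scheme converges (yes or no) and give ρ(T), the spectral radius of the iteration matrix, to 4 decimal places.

A = D + L + U where D = diag(14, -10, 11, 23, -17, -17).
Jacobi T = -D⁻¹(L+U): T[2,5] = -(-1)/(11) = +0.0909; T[2,2] = 0.
  T[0,:] = [+0.0000  -0.2143  +0.3571  -0.3571  +0.3571  -0.1429]
  T[1,:] = [-0.2000  +0.0000  -0.3000  +0.6000  +0.3000  +0.2000]
  T[2,:] = [+0.0909  -0.5455  +0.0000  -0.0909  +0.5455  +0.0909]
  T[3,:] = [-0.2174  +0.0870  -0.2609  +0.0000  -0.0435  -0.2174]
  T[4,:] = [-0.1176  -0.0588  +0.0588  -0.2941  +0.0000  -0.2941]
  T[5,:] = [+0.1765  -0.0588  -0.0588  +0.1765  -0.3529  +0.0000]
moduli |λ_i(T)| = 0.8472, 0.4699, 0.4699, 0.1554, 0.1324, 0.1324.
ρ = 0.8472; 0.8472 < 1: convergent.

yes, ρ = 0.8472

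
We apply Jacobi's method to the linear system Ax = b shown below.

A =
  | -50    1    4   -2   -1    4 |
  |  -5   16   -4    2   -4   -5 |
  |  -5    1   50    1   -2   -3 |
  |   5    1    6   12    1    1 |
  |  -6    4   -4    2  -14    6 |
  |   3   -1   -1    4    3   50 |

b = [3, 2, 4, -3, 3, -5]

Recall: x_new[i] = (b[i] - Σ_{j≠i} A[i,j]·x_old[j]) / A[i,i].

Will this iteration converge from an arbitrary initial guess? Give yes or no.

yes

Let D = diag(-50, 16, 50, 12, -14, 50); L, U the strict triangles.
T_J = -D⁻¹(L+U): T[5,2] = -(-1)/(50) = +0.0200; T[5,5] = 0.
  T[0,:] = [+0.0000, +0.0200, +0.0800, -0.0400, -0.0200, +0.0800]
  T[1,:] = [+0.3125, +0.0000, +0.2500, -0.1250, +0.2500, +0.3125]
  T[2,:] = [+0.1000, -0.0200, +0.0000, -0.0200, +0.0400, +0.0600]
  T[3,:] = [-0.4167, -0.0833, -0.5000, +0.0000, -0.0833, -0.0833]
  T[4,:] = [-0.4286, +0.2857, -0.2857, +0.1429, +0.0000, +0.4286]
  T[5,:] = [-0.0600, +0.0200, +0.0200, -0.0800, -0.0600, +0.0000]
|eigenvalues of T|: 0.3340, 0.2707, 0.1881, 0.1881, 0.1609, 0.0487.
spectral radius ρ = 0.3340; 0.3340 < 1 ⇒ converges.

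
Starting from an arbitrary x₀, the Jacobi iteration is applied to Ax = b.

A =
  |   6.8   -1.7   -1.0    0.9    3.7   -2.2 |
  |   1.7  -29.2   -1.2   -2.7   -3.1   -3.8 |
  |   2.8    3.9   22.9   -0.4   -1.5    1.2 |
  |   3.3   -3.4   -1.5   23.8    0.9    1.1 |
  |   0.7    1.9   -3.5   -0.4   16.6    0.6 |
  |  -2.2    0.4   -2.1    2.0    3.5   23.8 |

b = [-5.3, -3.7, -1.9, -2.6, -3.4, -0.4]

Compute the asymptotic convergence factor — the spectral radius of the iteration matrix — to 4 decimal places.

Diagonal D = diag(6.8, -29.2, 22.9, 23.8, 16.6, 23.8); L, U strict lower/upper.
T_J = -D⁻¹(L+U): T[5,0] = -(-2.2)/(23.8) = +0.0924; T[5,5] = 0.
  T[0,:] = [+0.0000, +0.2500, +0.1471, -0.1324, -0.5441, +0.3235]
  T[1,:] = [+0.0582, +0.0000, -0.0411, -0.0925, -0.1062, -0.1301]
  T[2,:] = [-0.1223, -0.1703, +0.0000, +0.0175, +0.0655, -0.0524]
  T[3,:] = [-0.1387, +0.1429, +0.0630, +0.0000, -0.0378, -0.0462]
  T[4,:] = [-0.0422, -0.1145, +0.2108, +0.0241, +0.0000, -0.0361]
  T[5,:] = [+0.0924, -0.0168, +0.0882, -0.0840, -0.1471, +0.0000]
moduli |λ_i(T)| = 0.4156, 0.2330, 0.2330, 0.1730, 0.0995, 0.0561.
ρ(T) = max|λ| = 0.4156; 0.4156 < 1, so it converges for any x₀.

0.4156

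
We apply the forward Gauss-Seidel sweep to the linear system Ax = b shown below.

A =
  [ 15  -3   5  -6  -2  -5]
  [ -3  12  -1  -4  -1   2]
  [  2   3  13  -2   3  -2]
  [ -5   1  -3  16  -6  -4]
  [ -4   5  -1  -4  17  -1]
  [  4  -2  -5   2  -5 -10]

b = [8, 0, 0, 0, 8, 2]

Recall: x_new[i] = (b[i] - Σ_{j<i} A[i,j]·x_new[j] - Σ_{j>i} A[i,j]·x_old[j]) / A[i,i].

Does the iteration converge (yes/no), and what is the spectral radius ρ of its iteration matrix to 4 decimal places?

A = D + L + U where D = diag(15, 12, 13, 16, 17, -10).
GS T = -(D+L)⁻¹U: row 0 first, T[0,5] = -(-5)/(15) = +0.3333; later rows by forward substitution.
  T[0,:] = [+0.0000 +0.2000 -0.3333 +0.4000 +0.1333 +0.3333]
  T[1,:] = [+0.0000 +0.0500 +0.0000 +0.4333 +0.1167 -0.0833]
  T[2,:] = [+0.0000 -0.0423 +0.0513 -0.0077 -0.2782 +0.1218]
  T[3,:] = [+0.0000 +0.0514 -0.0946 +0.0965 +0.3572 +0.3822]
  T[4,:] = [+0.0000 +0.0420 -0.0977 -0.0111 +0.0647 +0.2589]
  T[5,:] = [+0.0000 +0.0805 -0.1291 +0.1020 +0.2082 +0.0361]
moduli |λ_i(T)| = 0.5313, 0.1656, 0.1656, 0.0394, 0.0394, 0.0000.
ρ(T) = max|λ| = 0.5313; 0.5313 < 1 ⇒ converges.

yes, ρ = 0.5313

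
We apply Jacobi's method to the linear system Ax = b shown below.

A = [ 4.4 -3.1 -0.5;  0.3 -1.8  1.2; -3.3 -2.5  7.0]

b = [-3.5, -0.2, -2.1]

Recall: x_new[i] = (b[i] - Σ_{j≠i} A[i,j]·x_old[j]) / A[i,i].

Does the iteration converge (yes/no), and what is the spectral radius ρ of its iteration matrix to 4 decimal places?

Diagonal D = diag(4.4, -1.8, 7); L, U strict lower/upper.
T_J = -D⁻¹(L+U): T[2,1] = -(-2.5)/(7) = +0.3571; T[2,2] = 0.
  T[0,:] = [+0.0000, +0.7045, +0.1136]
  T[1,:] = [+0.1667, +0.0000, +0.6667]
  T[2,:] = [+0.4714, +0.3571, +0.0000]
|λ(T)| sorted: 0.8275, 0.5251, 0.5251.
ρ = 0.8275; 0.8275 < 1: convergent.

yes, ρ = 0.8275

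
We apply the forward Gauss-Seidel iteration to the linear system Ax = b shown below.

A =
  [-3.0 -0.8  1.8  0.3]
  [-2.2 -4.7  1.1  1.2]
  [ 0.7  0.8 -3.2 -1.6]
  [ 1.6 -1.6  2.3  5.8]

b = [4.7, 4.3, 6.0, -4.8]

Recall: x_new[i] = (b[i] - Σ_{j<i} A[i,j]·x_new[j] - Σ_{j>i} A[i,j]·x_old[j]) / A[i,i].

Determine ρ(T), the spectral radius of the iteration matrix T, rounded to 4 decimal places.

Diagonal D = diag(-3, -4.7, -3.2, 5.8); L, U strict lower/upper.
GS T = -(D+L)⁻¹U: row 0 first, T[0,2] = -(1.8)/(-3) = +0.6000; later rows by forward substitution.
  T[0,:] = [+0.0000 -0.2667 +0.6000 +0.1000]
  T[1,:] = [+0.0000 +0.1248 -0.0468 +0.2085]
  T[2,:] = [+0.0000 -0.0271 +0.1195 -0.4260]
  T[3,:] = [+0.0000 +0.1188 -0.2258 +0.1989]
|roots of det(T-λI)|: 0.5239, 0.1747, 0.0940, 0.0000.
spectral radius ρ = 0.5239; 0.5239 < 1 ⇒ converges.

0.5239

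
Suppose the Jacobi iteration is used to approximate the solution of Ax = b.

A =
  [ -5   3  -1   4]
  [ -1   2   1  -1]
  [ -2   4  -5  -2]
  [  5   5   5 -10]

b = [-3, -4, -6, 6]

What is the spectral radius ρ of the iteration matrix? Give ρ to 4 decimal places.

1.1259

Split A = D + L + U, D = diag(-5, 2, -5, -10).
Jacobi T = -D⁻¹(L+U): T[1,0] = -(-1)/(2) = +0.5000; T[1,1] = 0.
  T[0,:] = [+0.0000  +0.6000  -0.2000  +0.8000]
  T[1,:] = [+0.5000  +0.0000  -0.5000  +0.5000]
  T[2,:] = [-0.4000  +0.8000  +0.0000  -0.4000]
  T[3,:] = [+0.5000  +0.5000  +0.5000  +0.0000]
|λ(T)| sorted: 1.1259, 0.7333, 0.7333, 0.6937.
ρ(T) = max|λ| = 1.1259; 1.1259 > 1: divergent.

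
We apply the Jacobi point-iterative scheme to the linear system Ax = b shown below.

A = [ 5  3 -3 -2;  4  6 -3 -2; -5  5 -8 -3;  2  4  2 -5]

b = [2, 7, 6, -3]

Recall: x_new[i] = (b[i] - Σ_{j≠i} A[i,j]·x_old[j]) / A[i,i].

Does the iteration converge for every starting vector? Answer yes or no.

Let D = diag(5, 6, -8, -5); L, U the strict triangles.
Jacobi T = -D⁻¹(L+U): T[0,1] = -(3)/(5) = -0.6000; T[0,0] = 0.
  T[0,:] = [+0.0000, -0.6000, +0.6000, +0.4000]
  T[1,:] = [-0.6667, +0.0000, +0.5000, +0.3333]
  T[2,:] = [-0.6250, +0.6250, +0.0000, -0.3750]
  T[3,:] = [+0.4000, +0.8000, +0.4000, +0.0000]
moduli |λ_i(T)| = 1.1440, 0.6122, 0.6122, 0.4859.
spectral radius ρ = 1.1440; 1.1440 > 1: divergent.

no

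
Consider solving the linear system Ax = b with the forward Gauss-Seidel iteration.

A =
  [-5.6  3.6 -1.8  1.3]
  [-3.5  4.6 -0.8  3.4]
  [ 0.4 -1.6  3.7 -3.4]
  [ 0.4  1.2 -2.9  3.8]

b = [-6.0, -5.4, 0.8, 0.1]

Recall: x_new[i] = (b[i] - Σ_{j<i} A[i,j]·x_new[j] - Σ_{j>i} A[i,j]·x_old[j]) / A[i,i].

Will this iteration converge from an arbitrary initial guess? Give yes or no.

yes

Write A = D+L+U with D = diag(-5.6, 4.6, 3.7, 3.8).
Gauss-Seidel: T = -(D+L)⁻¹U, row 0 first, T[0,1] = -(3.6)/(-5.6) = +0.6429; later rows by forward substitution.
  T[0,:] = [+0.0000, +0.6429, -0.3214, +0.2321]
  T[1,:] = [+0.0000, +0.4891, -0.0707, -0.5625]
  T[2,:] = [+0.0000, +0.1420, +0.0042, +0.6506]
  T[3,:] = [+0.0000, -0.1137, +0.0593, +0.6497]
|eigenvalues of T|: 0.8615, 0.3207, 0.0391, 0.0000.
ρ(T) = max|λ| = 0.8615; 0.8615 < 1: convergent.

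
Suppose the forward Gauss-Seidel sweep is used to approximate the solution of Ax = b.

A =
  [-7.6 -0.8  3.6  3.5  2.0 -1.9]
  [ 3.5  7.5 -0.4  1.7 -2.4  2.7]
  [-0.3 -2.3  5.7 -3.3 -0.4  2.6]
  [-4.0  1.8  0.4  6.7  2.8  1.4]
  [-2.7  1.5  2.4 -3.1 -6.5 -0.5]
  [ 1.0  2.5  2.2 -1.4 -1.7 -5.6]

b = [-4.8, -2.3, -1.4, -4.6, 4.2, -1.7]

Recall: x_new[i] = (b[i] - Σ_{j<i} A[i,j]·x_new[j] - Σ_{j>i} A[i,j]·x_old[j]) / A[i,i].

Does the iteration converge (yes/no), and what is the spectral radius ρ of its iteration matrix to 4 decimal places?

A = D + L + U where D = diag(-7.6, 7.5, 5.7, 6.7, -6.5, -5.6).
T_GS = -(D+L)⁻¹U: row 0 first, T[0,2] = -(3.6)/(-7.6) = +0.4737; later rows by forward substitution.
  T[0,:] = [+0.0000, -0.1053, +0.4737, +0.4605, +0.2632, -0.2500]
  T[1,:] = [+0.0000, +0.0491, -0.1677, -0.4416, +0.1972, -0.2433]
  T[2,:] = [+0.0000, +0.0143, -0.0427, +0.4250, +0.1636, -0.5675]
  T[3,:] = [+0.0000, -0.0769, +0.3304, +0.3682, -0.3235, -0.2590]
  T[4,:] = [+0.0000, +0.0970, -0.4088, -0.3119, +0.1509, -0.1153]
  T[5,:] = [+0.0000, -0.0015, +0.0344, +0.0547, +0.2344, -0.2765]
|eigenvalues of T|: 0.8385, 0.4112, 0.4112, 0.1735, 0.0008, 0.0000.
spectral radius ρ = 0.8385; 0.8385 < 1, so it converges for any x₀.

yes, ρ = 0.8385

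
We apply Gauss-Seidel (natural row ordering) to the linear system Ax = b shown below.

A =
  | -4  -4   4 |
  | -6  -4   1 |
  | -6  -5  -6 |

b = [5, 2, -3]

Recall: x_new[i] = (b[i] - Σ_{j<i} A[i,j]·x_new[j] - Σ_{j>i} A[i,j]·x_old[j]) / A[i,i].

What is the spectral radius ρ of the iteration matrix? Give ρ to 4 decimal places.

Write A = D+L+U with D = diag(-4, -4, -6).
Gauss-Seidel: T = -(D+L)⁻¹U, row 0 first, T[0,2] = -(4)/(-4) = +1.0000; later rows by forward substitution.
  T[0,:] = [+0.0000 -1.0000 +1.0000]
  T[1,:] = [+0.0000 +1.5000 -1.2500]
  T[2,:] = [+0.0000 -0.2500 +0.0417]
|roots of det(T-λI)|: 1.6896, 0.1480, 0.0000.
ρ = 1.6896; 1.6896 > 1, so it fails to converge.

1.6896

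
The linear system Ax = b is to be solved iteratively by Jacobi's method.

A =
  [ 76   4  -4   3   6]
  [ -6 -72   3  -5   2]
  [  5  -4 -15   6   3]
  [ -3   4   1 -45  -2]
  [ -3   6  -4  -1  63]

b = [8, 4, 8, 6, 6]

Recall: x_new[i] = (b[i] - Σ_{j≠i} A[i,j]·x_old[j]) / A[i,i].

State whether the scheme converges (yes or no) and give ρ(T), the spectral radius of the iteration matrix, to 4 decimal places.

yes, ρ = 0.2075

Split A = D + L + U, D = diag(76, -72, -15, -45, 63).
Jacobi: T = -D⁻¹(L+U), T[0,2] = -(-4)/(76) = +0.0526; T[0,0] = 0.
  T[0,:] = [+0.0000, -0.0526, +0.0526, -0.0395, -0.0789]
  T[1,:] = [-0.0833, +0.0000, +0.0417, -0.0694, +0.0278]
  T[2,:] = [+0.3333, -0.2667, +0.0000, +0.4000, +0.2000]
  T[3,:] = [-0.0667, +0.0889, +0.0222, +0.0000, -0.0444]
  T[4,:] = [+0.0476, -0.0952, +0.0635, +0.0159, +0.0000]
|λ(T)| sorted: 0.2075, 0.1162, 0.1162, 0.1091, 0.0240.
spectral radius ρ = 0.2075; 0.2075 < 1, so it converges for any x₀.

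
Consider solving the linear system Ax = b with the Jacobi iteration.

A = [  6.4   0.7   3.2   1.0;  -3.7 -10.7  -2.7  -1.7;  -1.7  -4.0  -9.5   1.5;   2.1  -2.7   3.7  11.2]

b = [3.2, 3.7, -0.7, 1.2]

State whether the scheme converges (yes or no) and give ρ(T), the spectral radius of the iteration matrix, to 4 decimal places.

Split A = D + L + U, D = diag(6.4, -10.7, -9.5, 11.2).
Jacobi: T = -D⁻¹(L+U), T[1,3] = -(-1.7)/(-10.7) = -0.1589; T[1,1] = 0.
  T[0,:] = [+0.0000, -0.1094, -0.5000, -0.1562]
  T[1,:] = [-0.3458, +0.0000, -0.2523, -0.1589]
  T[2,:] = [-0.1789, -0.4211, +0.0000, +0.1579]
  T[3,:] = [-0.1875, +0.2411, -0.3304, +0.0000]
moduli |λ_i(T)| = 0.6169, 0.3362, 0.3362, 0.3035.
ρ(T) = max|λ| = 0.6169; 0.6169 < 1, so it converges for any x₀.

yes, ρ = 0.6169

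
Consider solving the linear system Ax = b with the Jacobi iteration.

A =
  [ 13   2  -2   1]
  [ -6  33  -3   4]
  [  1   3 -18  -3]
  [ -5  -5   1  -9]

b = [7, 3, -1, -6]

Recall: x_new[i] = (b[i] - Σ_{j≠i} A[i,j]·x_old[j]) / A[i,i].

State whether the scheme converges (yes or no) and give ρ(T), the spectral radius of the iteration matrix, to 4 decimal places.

yes, ρ = 0.3885

Write A = D+L+U with D = diag(13, 33, -18, -9).
Jacobi: T = -D⁻¹(L+U), T[1,3] = -(4)/(33) = -0.1212; T[1,1] = 0.
  T[0,:] = [+0.0000 -0.1538 +0.1538 -0.0769]
  T[1,:] = [+0.1818 +0.0000 +0.0909 -0.1212]
  T[2,:] = [+0.0556 +0.1667 +0.0000 -0.1667]
  T[3,:] = [-0.5556 -0.5556 +0.1111 +0.0000]
eigenvalue magnitudes: 0.3885, 0.1864, 0.1864, 0.1002.
spectral radius ρ = 0.3885; 0.3885 < 1 ⇒ converges.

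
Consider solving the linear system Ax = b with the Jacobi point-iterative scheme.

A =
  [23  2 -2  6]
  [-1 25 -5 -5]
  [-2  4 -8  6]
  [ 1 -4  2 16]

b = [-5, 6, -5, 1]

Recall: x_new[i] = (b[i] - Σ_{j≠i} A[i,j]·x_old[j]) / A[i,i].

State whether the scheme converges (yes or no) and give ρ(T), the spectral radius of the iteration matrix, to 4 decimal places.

Split A = D + L + U, D = diag(23, 25, -8, 16).
Jacobi: T = -D⁻¹(L+U), T[3,1] = -(-4)/(16) = +0.2500; T[3,3] = 0.
  T[0,:] = [+0.0000 -0.0870 +0.0870 -0.2609]
  T[1,:] = [+0.0400 +0.0000 +0.2000 +0.2000]
  T[2,:] = [-0.2500 +0.5000 +0.0000 +0.7500]
  T[3,:] = [-0.0625 +0.2500 -0.1250 +0.0000]
|eigenvalues of T|: 0.3523, 0.2162, 0.2162, 0.2078.
ρ = 0.3523; 0.3523 < 1: convergent.

yes, ρ = 0.3523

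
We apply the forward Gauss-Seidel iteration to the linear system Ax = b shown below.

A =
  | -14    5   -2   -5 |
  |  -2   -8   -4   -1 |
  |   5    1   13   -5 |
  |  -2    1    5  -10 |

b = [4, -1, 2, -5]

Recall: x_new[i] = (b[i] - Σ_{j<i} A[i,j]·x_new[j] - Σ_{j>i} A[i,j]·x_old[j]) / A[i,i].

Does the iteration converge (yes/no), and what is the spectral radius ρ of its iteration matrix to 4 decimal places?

Let D = diag(-14, -8, 13, -10); L, U the strict triangles.
T_GS = -(D+L)⁻¹U: row 0 first, T[0,3] = -(-5)/(-14) = -0.3571; later rows by forward substitution.
  T[0,:] = [+0.0000  +0.3571  -0.1429  -0.3571]
  T[1,:] = [+0.0000  -0.0893  -0.4643  -0.0357]
  T[2,:] = [+0.0000  -0.1305  +0.0907  +0.5247]
  T[3,:] = [+0.0000  -0.1456  +0.0275  +0.3302]
|roots of det(T-λI)|: 0.5409, 0.1594, 0.1594, 0.0000.
ρ(T) = max|λ| = 0.5409; 0.5409 < 1, so it converges for any x₀.

yes, ρ = 0.5409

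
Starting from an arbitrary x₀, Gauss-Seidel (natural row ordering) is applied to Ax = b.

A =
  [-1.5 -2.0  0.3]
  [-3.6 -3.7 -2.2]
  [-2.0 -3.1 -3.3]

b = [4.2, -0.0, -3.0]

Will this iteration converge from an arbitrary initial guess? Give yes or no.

no

Split A = D + L + U, D = diag(-1.5, -3.7, -3.3).
GS T = -(D+L)⁻¹U: row 0 first, T[0,1] = -(-2)/(-1.5) = -1.3333; later rows by forward substitution.
  T[0,:] = [+0.0000, -1.3333, +0.2000]
  T[1,:] = [+0.0000, +1.2973, -0.7892]
  T[2,:] = [+0.0000, -0.4106, +0.6201]
eigenvalue magnitudes: 1.6210, 0.2964, 0.0000.
ρ(T) = max|λ| = 1.6210; 1.6210 > 1, so it fails to converge.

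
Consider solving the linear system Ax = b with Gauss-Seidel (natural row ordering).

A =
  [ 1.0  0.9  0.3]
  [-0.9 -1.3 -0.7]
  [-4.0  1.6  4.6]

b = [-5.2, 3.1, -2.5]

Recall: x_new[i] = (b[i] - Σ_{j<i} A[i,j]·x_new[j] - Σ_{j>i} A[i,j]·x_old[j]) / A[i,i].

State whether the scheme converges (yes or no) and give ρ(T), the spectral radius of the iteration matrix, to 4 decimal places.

Let D = diag(1, -1.3, 4.6); L, U the strict triangles.
T_GS = -(D+L)⁻¹U: row 0 first, T[0,2] = -(0.3)/(1) = -0.3000; later rows by forward substitution.
  T[0,:] = [+0.0000 -0.9000 -0.3000]
  T[1,:] = [+0.0000 +0.6231 -0.3308]
  T[2,:] = [+0.0000 -0.9993 -0.1458]
|eigenvalues of T|: 0.9303, 0.4530, 0.0000.
ρ(T) = max|λ| = 0.9303; 0.9303 < 1, so it converges for any x₀.

yes, ρ = 0.9303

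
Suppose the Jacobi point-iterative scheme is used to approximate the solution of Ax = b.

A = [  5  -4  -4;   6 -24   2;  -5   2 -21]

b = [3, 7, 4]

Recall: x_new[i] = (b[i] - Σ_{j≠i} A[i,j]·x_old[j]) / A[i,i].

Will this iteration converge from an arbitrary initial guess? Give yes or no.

Diagonal D = diag(5, -24, -21); L, U strict lower/upper.
Jacobi T = -D⁻¹(L+U): T[0,1] = -(-4)/(5) = +0.8000; T[0,0] = 0.
  T[0,:] = [+0.0000, +0.8000, +0.8000]
  T[1,:] = [+0.2500, +0.0000, +0.0833]
  T[2,:] = [-0.2381, +0.0952, +0.0000]
|roots of det(T-λI)|: 0.1859, 0.1307, 0.1307.
ρ = 0.1859; 0.1859 < 1: convergent.

yes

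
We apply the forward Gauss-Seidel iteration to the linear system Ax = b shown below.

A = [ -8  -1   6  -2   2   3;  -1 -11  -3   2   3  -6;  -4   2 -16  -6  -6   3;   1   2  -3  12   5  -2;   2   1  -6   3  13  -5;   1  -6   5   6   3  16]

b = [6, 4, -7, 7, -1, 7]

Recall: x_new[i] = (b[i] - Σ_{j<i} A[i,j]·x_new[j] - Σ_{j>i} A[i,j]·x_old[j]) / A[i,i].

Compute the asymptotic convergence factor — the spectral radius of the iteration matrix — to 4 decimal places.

Let D = diag(-8, -11, -16, 12, 13, 16); L, U the strict triangles.
T_GS = -(D+L)⁻¹U: row 0 first, T[0,2] = -(6)/(-8) = +0.7500; later rows by forward substitution.
  T[0,:] = [+0.0000  -0.1250  +0.7500  -0.2500  +0.2500  +0.3750]
  T[1,:] = [+0.0000  +0.0114  -0.3409  +0.2045  +0.2500  -0.5795]
  T[2,:] = [+0.0000  +0.0327  -0.2301  -0.2869  -0.4062  +0.0213]
  T[3,:] = [+0.0000  +0.0167  -0.0632  -0.0850  -0.5807  +0.2373]
  T[4,:] = [+0.0000  +0.0296  -0.1808  -0.0901  -0.1112  +0.3266]
  T[5,:] = [+0.0000  -0.0099  -0.0452  +0.2308  +0.4437  -0.3977]
|eigenvalues of T|: 0.9037, 0.2781, 0.2349, 0.2349, 0.0092, 0.0000.
spectral radius ρ = 0.9037; 0.9037 < 1: convergent.

0.9037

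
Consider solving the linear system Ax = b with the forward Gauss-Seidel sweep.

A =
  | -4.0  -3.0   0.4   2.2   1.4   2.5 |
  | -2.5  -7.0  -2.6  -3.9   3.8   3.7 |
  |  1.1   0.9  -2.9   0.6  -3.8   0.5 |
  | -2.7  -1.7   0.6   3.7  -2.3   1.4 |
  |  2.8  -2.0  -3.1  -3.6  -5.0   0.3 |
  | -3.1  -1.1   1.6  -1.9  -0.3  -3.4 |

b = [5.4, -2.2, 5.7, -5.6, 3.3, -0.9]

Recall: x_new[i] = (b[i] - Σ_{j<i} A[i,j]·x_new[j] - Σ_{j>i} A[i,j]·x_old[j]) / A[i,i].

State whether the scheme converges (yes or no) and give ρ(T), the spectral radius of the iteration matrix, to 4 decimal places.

no, ρ = 1.3374

Diagonal D = diag(-4, -7, -2.9, 3.7, -5, -3.4); L, U strict lower/upper.
T_GS = -(D+L)⁻¹U: row 0 first, T[0,5] = -(2.5)/(-4) = +0.6250; later rows by forward substitution.
  T[0,:] = [+0.0000 -0.7500 +0.1000 +0.5500 +0.3500 +0.6250]
  T[1,:] = [+0.0000 +0.2679 -0.4071 -0.7536 +0.4179 +0.3054]
  T[2,:] = [+0.0000 -0.2014 -0.0884 +0.1817 -1.0479 +0.5042]
  T[3,:] = [+0.0000 -0.3916 -0.0998 +0.0257 +1.2389 +0.1362]
  T[4,:] = [+0.0000 -0.1204 +0.3455 +0.4783 -0.2135 -0.1229]
  T[5,:] = [+0.0000 +0.7319 +0.0242 -0.2287 -1.6210 -0.4966]
|λ(T)| sorted: 1.3374, 0.8959, 0.4113, 0.4113, 0.0097, 0.0000.
ρ = 1.3374; 1.3374 > 1 ⇒ diverges.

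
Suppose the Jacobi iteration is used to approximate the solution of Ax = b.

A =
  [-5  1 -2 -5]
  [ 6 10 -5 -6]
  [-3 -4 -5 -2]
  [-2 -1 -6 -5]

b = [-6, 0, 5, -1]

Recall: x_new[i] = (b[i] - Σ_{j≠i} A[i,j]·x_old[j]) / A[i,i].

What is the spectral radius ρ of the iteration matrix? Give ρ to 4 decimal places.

1.2243

Write A = D+L+U with D = diag(-5, 10, -5, -5).
T_J = -D⁻¹(L+U): T[0,1] = -(1)/(-5) = +0.2000; T[0,0] = 0.
  T[0,:] = [+0.0000  +0.2000  -0.4000  -1.0000]
  T[1,:] = [-0.6000  +0.0000  +0.5000  +0.6000]
  T[2,:] = [-0.6000  -0.8000  +0.0000  -0.4000]
  T[3,:] = [-0.4000  -0.2000  -1.2000  +0.0000]
moduli |λ_i(T)| = 1.2243, 0.9040, 0.8540, 0.8540.
spectral radius ρ = 1.2243; 1.2243 > 1, so it fails to converge.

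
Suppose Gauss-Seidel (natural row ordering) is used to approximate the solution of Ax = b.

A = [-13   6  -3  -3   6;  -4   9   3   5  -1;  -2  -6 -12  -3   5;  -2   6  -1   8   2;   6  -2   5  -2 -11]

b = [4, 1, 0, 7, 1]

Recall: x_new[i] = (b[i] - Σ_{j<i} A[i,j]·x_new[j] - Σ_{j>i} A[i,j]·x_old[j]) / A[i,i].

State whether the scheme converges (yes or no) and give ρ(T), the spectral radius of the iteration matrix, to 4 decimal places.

yes, ρ = 0.8662

Write A = D+L+U with D = diag(-13, 9, -12, 8, -11).
T_GS = -(D+L)⁻¹U: row 0 first, T[0,1] = -(6)/(-13) = +0.4615; later rows by forward substitution.
  T[0,:] = [+0.0000, +0.4615, -0.2308, -0.2308, +0.4615]
  T[1,:] = [+0.0000, +0.2051, -0.4359, -0.6581, +0.3162]
  T[2,:] = [+0.0000, -0.1795, +0.2564, +0.1175, +0.1816]
  T[3,:] = [+0.0000, -0.0609, +0.3013, +0.4506, -0.3491]
  T[4,:] = [+0.0000, +0.1439, +0.0152, -0.0347, +0.3403]
|roots of det(T-λI)|: 0.8662, 0.3702, 0.1279, 0.1279, 0.0000.
ρ = 0.8662; 0.8662 < 1 ⇒ converges.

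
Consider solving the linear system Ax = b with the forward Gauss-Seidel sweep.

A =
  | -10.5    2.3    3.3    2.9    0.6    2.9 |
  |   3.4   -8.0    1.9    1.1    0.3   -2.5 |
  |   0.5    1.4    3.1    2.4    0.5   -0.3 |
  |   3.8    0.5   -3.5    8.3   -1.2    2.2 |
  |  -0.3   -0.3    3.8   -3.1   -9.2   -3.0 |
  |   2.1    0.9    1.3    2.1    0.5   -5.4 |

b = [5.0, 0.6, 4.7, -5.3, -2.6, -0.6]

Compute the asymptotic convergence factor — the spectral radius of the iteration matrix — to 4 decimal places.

Split A = D + L + U, D = diag(-10.5, -8, 3.1, 8.3, -9.2, -5.4).
GS T = -(D+L)⁻¹U: row 0 first, T[0,2] = -(3.3)/(-10.5) = +0.3143; later rows by forward substitution.
  T[0,:] = [+0.0000  +0.2190  +0.3143  +0.2762  +0.0571  +0.2762]
  T[1,:] = [+0.0000  +0.0931  +0.3711  +0.2549  +0.0618  -0.1951]
  T[2,:] = [+0.0000  -0.0774  -0.2183  -0.9338  -0.1984  +0.1403]
  T[3,:] = [+0.0000  -0.1385  -0.2583  -0.5356  +0.0310  -0.3206]
  T[4,:] = [+0.0000  +0.0045  -0.0255  -0.2226  -0.0963  -0.1627]
  T[5,:] = [+0.0000  +0.0286  +0.0287  -0.3038  -0.0121  -0.0311]
moduli |λ_i(T)| = 0.8832, 0.3493, 0.1390, 0.1312, 0.1312, 0.0000.
ρ(T) = max|λ| = 0.8832; 0.8832 < 1 ⇒ converges.

0.8832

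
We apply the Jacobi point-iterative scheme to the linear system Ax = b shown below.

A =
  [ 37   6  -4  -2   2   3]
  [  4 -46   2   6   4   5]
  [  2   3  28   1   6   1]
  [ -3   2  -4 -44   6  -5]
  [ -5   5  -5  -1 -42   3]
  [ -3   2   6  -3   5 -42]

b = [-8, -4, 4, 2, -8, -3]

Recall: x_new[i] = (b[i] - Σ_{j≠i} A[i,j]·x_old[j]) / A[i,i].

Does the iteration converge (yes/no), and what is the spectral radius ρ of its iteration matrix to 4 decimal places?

Diagonal D = diag(37, -46, 28, -44, -42, -42); L, U strict lower/upper.
T_J = -D⁻¹(L+U): T[4,2] = -(-5)/(-42) = -0.1190; T[4,4] = 0.
  T[0,:] = [+0.0000  -0.1622  +0.1081  +0.0541  -0.0541  -0.0811]
  T[1,:] = [+0.0870  +0.0000  +0.0435  +0.1304  +0.0870  +0.1087]
  T[2,:] = [-0.0714  -0.1071  +0.0000  -0.0357  -0.2143  -0.0357]
  T[3,:] = [-0.0682  +0.0455  -0.0909  +0.0000  +0.1364  -0.1136]
  T[4,:] = [-0.1190  +0.1190  -0.1190  -0.0238  +0.0000  +0.0714]
  T[5,:] = [-0.0714  +0.0476  +0.1429  -0.0714  +0.1190  +0.0000]
|roots of det(T-λI)|: 0.2333, 0.1937, 0.1937, 0.1809, 0.1585, 0.0015.
spectral radius ρ = 0.2333; 0.2333 < 1, so it converges for any x₀.

yes, ρ = 0.2333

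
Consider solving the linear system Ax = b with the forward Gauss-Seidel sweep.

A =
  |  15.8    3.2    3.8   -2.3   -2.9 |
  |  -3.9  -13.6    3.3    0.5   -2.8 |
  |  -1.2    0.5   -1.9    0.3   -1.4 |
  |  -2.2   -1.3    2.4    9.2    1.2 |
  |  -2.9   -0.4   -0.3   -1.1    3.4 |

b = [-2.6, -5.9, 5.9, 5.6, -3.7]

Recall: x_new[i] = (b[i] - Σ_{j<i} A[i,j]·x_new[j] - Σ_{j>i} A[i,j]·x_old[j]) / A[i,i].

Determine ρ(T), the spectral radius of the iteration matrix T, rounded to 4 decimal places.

0.7483

Split A = D + L + U, D = diag(15.8, -13.6, -1.9, 9.2, 3.4).
Gauss-Seidel: T = -(D+L)⁻¹U, row 0 first, T[0,1] = -(3.2)/(15.8) = -0.2025; later rows by forward substitution.
  T[0,:] = [+0.0000  -0.2025  -0.2405  +0.1456  +0.1835]
  T[1,:] = [+0.0000  +0.0581  +0.3116  -0.0050  -0.2585]
  T[2,:] = [+0.0000  +0.1432  +0.2339  +0.0646  -0.9208]
  T[3,:] = [+0.0000  -0.0776  -0.0745  +0.0172  +0.1171]
  T[4,:] = [+0.0000  -0.1784  -0.1719  +0.1349  +0.0828]
|roots of det(T-λI)|: 0.7483, 0.2029, 0.2029, 0.0280, 0.0000.
ρ = 0.7483; 0.7483 < 1: convergent.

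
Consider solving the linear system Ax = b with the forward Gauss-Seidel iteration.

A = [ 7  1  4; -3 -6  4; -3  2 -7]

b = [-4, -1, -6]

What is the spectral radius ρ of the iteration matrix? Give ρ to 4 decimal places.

0.6511

Write A = D+L+U with D = diag(7, -6, -7).
T_GS = -(D+L)⁻¹U: row 0 first, T[0,2] = -(4)/(7) = -0.5714; later rows by forward substitution.
  T[0,:] = [+0.0000  -0.1429  -0.5714]
  T[1,:] = [+0.0000  +0.0714  +0.9524]
  T[2,:] = [+0.0000  +0.0816  +0.5170]
moduli |λ_i(T)| = 0.6511, 0.0627, 0.0000.
spectral radius ρ = 0.6511; 0.6511 < 1 ⇒ converges.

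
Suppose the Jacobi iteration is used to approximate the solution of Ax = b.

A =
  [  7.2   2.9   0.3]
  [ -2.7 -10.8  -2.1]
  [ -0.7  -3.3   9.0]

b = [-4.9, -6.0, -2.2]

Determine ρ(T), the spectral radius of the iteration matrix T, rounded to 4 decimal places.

0.2550

Let D = diag(7.2, -10.8, 9); L, U the strict triangles.
T_J = -D⁻¹(L+U): T[2,1] = -(-3.3)/(9) = +0.3667; T[2,2] = 0.
  T[0,:] = [+0.0000, -0.4028, -0.0417]
  T[1,:] = [-0.2500, +0.0000, -0.1944]
  T[2,:] = [+0.0778, +0.3667, +0.0000]
|eigenvalues of T|: 0.2550, 0.1971, 0.1971.
ρ = 0.2550; 0.2550 < 1 ⇒ converges.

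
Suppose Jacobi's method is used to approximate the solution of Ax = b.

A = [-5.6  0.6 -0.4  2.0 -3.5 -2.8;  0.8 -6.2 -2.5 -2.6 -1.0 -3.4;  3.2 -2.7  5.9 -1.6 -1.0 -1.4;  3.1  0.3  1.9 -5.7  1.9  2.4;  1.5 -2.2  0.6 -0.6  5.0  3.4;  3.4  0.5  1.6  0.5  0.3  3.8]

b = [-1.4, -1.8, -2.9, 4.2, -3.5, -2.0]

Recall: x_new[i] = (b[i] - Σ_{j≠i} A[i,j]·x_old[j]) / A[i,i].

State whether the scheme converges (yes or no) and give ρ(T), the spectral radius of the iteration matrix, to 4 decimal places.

no, ρ = 1.2460

Let D = diag(-5.6, -6.2, 5.9, -5.7, 5, 3.8); L, U the strict triangles.
T_J = -D⁻¹(L+U): T[0,2] = -(-0.4)/(-5.6) = -0.0714; T[0,0] = 0.
  T[0,:] = [+0.0000  +0.1071  -0.0714  +0.3571  -0.6250  -0.5000]
  T[1,:] = [+0.1290  +0.0000  -0.4032  -0.4194  -0.1613  -0.5484]
  T[2,:] = [-0.5424  +0.4576  +0.0000  +0.2712  +0.1695  +0.2373]
  T[3,:] = [+0.5439  +0.0526  +0.3333  +0.0000  +0.3333  +0.4211]
  T[4,:] = [-0.3000  +0.4400  -0.1200  +0.1200  +0.0000  -0.6800]
  T[5,:] = [-0.8947  -0.1316  -0.4211  -0.1316  -0.0789  +0.0000]
eigenvalue magnitudes: 1.2460, 0.6467, 0.6467, 0.4920, 0.4920, 0.0117.
ρ(T) = max|λ| = 1.2460; 1.2460 > 1, so it fails to converge.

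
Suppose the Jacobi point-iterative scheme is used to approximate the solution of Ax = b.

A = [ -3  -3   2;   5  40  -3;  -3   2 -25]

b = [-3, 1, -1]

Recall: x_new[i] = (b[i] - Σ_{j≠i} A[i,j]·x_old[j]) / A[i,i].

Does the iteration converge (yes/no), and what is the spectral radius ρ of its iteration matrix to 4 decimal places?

yes, ρ = 0.2459

Let D = diag(-3, 40, -25); L, U the strict triangles.
Jacobi T = -D⁻¹(L+U): T[0,1] = -(-3)/(-3) = -1.0000; T[0,0] = 0.
  T[0,:] = [+0.0000, -1.0000, +0.6667]
  T[1,:] = [-0.1250, +0.0000, +0.0750]
  T[2,:] = [-0.1200, +0.0800, +0.0000]
|λ(T)| sorted: 0.2459, 0.1980, 0.0479.
ρ = 0.2459; 0.2459 < 1, so it converges for any x₀.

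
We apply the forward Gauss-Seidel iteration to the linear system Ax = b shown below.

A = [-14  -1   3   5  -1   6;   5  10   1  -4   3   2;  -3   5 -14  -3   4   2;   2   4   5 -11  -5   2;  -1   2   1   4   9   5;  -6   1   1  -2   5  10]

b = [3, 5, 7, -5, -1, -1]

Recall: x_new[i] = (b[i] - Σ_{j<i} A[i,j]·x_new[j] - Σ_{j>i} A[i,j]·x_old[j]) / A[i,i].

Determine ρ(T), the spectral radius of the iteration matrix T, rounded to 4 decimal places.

Split A = D + L + U, D = diag(-14, 10, -14, -11, 9, 10).
Gauss-Seidel: T = -(D+L)⁻¹U, row 0 first, T[0,3] = -(5)/(-14) = +0.3571; later rows by forward substitution.
  T[0,:] = [+0.0000  -0.0714  +0.2143  +0.3571  -0.0714  +0.4286]
  T[1,:] = [+0.0000  +0.0357  -0.2071  +0.2214  -0.2643  -0.4143]
  T[2,:] = [+0.0000  +0.0281  -0.1199  -0.2117  +0.2066  -0.0969]
  T[3,:] = [+0.0000  +0.0128  -0.0909  +0.0492  -0.4697  +0.0650]
  T[4,:] = [+0.0000  -0.0247  +0.1235  -0.0079  +0.2366  -0.4340]
  T[5,:] = [+0.0000  -0.0344  +0.0813  +0.2271  -0.2493  +0.5383]
|λ(T)| sorted: 0.8433, 0.2007, 0.2007, 0.1819, 0.0375, 0.0000.
ρ(T) = max|λ| = 0.8433; 0.8433 < 1 ⇒ converges.

0.8433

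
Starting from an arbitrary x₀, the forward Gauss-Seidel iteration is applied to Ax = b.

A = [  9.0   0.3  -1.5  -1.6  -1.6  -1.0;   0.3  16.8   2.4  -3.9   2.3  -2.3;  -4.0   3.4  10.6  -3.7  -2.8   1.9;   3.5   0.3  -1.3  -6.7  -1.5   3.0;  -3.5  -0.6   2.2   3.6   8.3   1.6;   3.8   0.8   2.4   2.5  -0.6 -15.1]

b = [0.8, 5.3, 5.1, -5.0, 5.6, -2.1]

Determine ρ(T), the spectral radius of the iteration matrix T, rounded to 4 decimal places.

Write A = D+L+U with D = diag(9, 16.8, 10.6, -6.7, 8.3, -15.1).
T_GS = -(D+L)⁻¹U: row 0 first, T[0,3] = -(-1.6)/(9) = +0.1778; later rows by forward substitution.
  T[0,:] = [+0.0000, -0.0333, +0.1667, +0.1778, +0.1778, +0.1111]
  T[1,:] = [+0.0000, +0.0006, -0.1458, +0.2290, -0.1401, +0.1349]
  T[2,:] = [+0.0000, -0.0128, +0.1097, +0.3427, +0.3762, -0.1806]
  T[3,:] = [+0.0000, -0.0149, +0.0593, +0.0366, -0.2103, +0.5469]
  T[4,:] = [+0.0000, -0.0042, +0.0050, -0.0152, +0.0563, -0.3255]
  T[5,:] = [+0.0000, -0.0127, +0.0613, +0.1180, +0.0601, +0.1099]
|λ(T)| sorted: 0.3594, 0.1073, 0.1073, 0.0660, 0.0660, 0.0000.
ρ = 0.3594; 0.3594 < 1 ⇒ converges.

0.3594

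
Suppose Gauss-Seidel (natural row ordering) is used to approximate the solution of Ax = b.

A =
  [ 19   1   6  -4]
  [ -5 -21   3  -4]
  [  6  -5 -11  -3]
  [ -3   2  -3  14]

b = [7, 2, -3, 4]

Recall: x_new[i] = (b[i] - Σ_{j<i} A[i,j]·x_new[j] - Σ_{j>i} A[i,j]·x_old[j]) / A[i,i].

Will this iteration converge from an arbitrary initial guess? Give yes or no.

Let D = diag(19, -21, -11, 14); L, U the strict triangles.
Gauss-Seidel: T = -(D+L)⁻¹U, row 0 first, T[0,2] = -(6)/(19) = -0.3158; later rows by forward substitution.
  T[0,:] = [+0.0000  -0.0526  -0.3158  +0.2105]
  T[1,:] = [+0.0000  +0.0125  +0.2180  -0.2406]
  T[2,:] = [+0.0000  -0.0344  -0.2714  -0.0485]
  T[3,:] = [+0.0000  -0.0204  -0.1570  +0.0691]
|λ(T)| sorted: 0.2786, 0.1040, 0.0152, 0.0000.
ρ(T) = max|λ| = 0.2786; 0.2786 < 1 ⇒ converges.

yes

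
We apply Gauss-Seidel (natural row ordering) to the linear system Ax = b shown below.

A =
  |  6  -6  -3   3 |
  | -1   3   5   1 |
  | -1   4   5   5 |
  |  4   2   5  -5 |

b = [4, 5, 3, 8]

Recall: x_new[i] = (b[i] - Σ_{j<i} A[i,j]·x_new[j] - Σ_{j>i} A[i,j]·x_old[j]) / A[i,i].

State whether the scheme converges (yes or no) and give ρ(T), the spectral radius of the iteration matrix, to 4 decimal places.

A = D + L + U where D = diag(6, 3, 5, -5).
Gauss-Seidel: T = -(D+L)⁻¹U, row 0 first, T[0,1] = -(-6)/(6) = +1.0000; later rows by forward substitution.
  T[0,:] = [+0.0000, +1.0000, +0.5000, -0.5000]
  T[1,:] = [+0.0000, +0.3333, -1.5000, -0.5000]
  T[2,:] = [+0.0000, -0.0667, +1.3000, -0.7000]
  T[3,:] = [+0.0000, +0.8667, +1.1000, -1.3000]
|eigenvalues of T|: 1.4145, 0.9709, 0.9709, 0.0000.
ρ(T) = max|λ| = 1.4145; 1.4145 > 1 ⇒ diverges.

no, ρ = 1.4145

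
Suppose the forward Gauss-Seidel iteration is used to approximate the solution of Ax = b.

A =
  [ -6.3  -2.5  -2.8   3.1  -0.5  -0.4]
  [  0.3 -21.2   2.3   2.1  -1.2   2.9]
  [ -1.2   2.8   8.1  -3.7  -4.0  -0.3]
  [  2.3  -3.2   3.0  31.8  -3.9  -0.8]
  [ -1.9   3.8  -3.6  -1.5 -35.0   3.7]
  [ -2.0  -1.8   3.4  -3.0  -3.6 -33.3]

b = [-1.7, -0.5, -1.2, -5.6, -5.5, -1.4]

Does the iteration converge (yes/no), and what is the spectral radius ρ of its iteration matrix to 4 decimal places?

yes, ρ = 0.2599

Write A = D+L+U with D = diag(-6.3, -21.2, 8.1, 31.8, -35, -33.3).
Gauss-Seidel: T = -(D+L)⁻¹U, row 0 first, T[0,1] = -(-2.5)/(-6.3) = -0.3968; later rows by forward substitution.
  T[0,:] = [+0.0000, -0.3968, -0.4444, +0.4921, -0.0794, -0.0635]
  T[1,:] = [+0.0000, -0.0056, +0.1022, +0.1060, -0.0577, +0.1359]
  T[2,:] = [+0.0000, -0.0568, -0.1012, +0.4930, +0.5020, -0.0193]
  T[3,:] = [+0.0000, +0.0335, +0.0520, -0.0714, +0.0752, +0.0452]
  T[4,:] = [+0.0000, +0.0253, +0.0434, -0.0629, -0.0568, +0.1240]
  T[5,:] = [+0.0000, +0.0126, +0.0015, +0.0283, +0.0585, -0.0230]
eigenvalue magnitudes: 0.2599, 0.1836, 0.1376, 0.0483, 0.0483, 0.0000.
spectral radius ρ = 0.2599; 0.2599 < 1 ⇒ converges.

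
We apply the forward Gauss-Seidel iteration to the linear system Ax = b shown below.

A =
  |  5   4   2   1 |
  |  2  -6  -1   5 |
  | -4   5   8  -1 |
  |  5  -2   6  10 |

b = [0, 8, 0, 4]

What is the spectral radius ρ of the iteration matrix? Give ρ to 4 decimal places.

Split A = D + L + U, D = diag(5, -6, 8, 10).
T_GS = -(D+L)⁻¹U: row 0 first, T[0,3] = -(1)/(5) = -0.2000; later rows by forward substitution.
  T[0,:] = [+0.0000  -0.8000  -0.4000  -0.2000]
  T[1,:] = [+0.0000  -0.2667  -0.3000  +0.7667]
  T[2,:] = [+0.0000  -0.2333  -0.0125  -0.4542]
  T[3,:] = [+0.0000  +0.4867  +0.1475  +0.5258]
|eigenvalues of T|: 0.8479, 0.6171, 0.0159, 0.0000.
ρ(T) = max|λ| = 0.8479; 0.8479 < 1: convergent.

0.8479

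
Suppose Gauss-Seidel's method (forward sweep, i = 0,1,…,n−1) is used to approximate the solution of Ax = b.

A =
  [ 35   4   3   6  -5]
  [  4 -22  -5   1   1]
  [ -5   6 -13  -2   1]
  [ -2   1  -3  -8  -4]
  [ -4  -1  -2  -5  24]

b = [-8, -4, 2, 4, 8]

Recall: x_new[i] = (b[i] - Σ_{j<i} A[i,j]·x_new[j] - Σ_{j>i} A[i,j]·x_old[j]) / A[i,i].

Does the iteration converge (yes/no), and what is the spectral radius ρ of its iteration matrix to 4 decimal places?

Split A = D + L + U, D = diag(35, -22, -13, -8, 24).
GS T = -(D+L)⁻¹U: row 0 first, T[0,2] = -(3)/(35) = -0.0857; later rows by forward substitution.
  T[0,:] = [+0.0000  -0.1143  -0.0857  -0.1714  +0.1429]
  T[1,:] = [+0.0000  -0.0208  -0.2429  +0.0143  +0.0714]
  T[2,:] = [+0.0000  +0.0344  -0.0791  -0.0813  +0.0549]
  T[3,:] = [+0.0000  +0.0131  +0.0207  +0.0751  -0.5474]
  T[4,:] = [+0.0000  -0.0143  -0.0267  -0.0191  -0.0827]
eigenvalue magnitudes: 0.1645, 0.1269, 0.1269, 0.1258, 0.0000.
ρ = 0.1645; 0.1645 < 1: convergent.

yes, ρ = 0.1645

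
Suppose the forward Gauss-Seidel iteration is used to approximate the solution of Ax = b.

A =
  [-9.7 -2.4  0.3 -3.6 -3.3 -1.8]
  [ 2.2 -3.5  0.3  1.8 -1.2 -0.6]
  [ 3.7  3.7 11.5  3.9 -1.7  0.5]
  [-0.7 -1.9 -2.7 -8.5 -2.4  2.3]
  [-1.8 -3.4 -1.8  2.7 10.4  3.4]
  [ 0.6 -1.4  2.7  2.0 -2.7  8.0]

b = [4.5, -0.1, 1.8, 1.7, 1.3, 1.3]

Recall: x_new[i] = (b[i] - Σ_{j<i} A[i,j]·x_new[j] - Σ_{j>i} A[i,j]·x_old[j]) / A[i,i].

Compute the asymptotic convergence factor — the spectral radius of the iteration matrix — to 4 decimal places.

A = D + L + U where D = diag(-9.7, -3.5, 11.5, -8.5, 10.4, 8).
GS T = -(D+L)⁻¹U: row 0 first, T[0,3] = -(-3.6)/(-9.7) = -0.3711; later rows by forward substitution.
  T[0,:] = [+0.0000, -0.2474, +0.0309, -0.3711, -0.3402, -0.1856]
  T[1,:] = [+0.0000, -0.1555, +0.1052, +0.2810, -0.5567, -0.2881]
  T[2,:] = [+0.0000, +0.1296, -0.0438, -0.3101, +0.4364, +0.1089]
  T[3,:] = [+0.0000, +0.0140, -0.0121, +0.0663, -0.2685, +0.3157]
  T[4,:] = [+0.0000, -0.0749, +0.0353, -0.0432, -0.0956, -0.5163]
  T[5,:] = [+0.0000, -0.0812, +0.0458, +0.1505, -0.1843, -0.3264]
|λ(T)| sorted: 0.7368, 0.3259, 0.1250, 0.0515, 0.0322, 0.0000.
ρ = 0.7368; 0.7368 < 1 ⇒ converges.

0.7368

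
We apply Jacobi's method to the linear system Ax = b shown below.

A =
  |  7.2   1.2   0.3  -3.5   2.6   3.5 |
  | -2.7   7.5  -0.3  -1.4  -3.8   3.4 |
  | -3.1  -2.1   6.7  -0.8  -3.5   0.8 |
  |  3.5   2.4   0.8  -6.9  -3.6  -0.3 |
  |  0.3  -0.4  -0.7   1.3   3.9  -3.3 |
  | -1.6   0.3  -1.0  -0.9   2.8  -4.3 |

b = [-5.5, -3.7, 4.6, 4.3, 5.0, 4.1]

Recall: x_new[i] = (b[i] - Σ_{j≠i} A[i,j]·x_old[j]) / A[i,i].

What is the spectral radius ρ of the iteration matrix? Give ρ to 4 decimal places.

1.2295

Diagonal D = diag(7.2, 7.5, 6.7, -6.9, 3.9, -4.3); L, U strict lower/upper.
Jacobi T = -D⁻¹(L+U): T[1,0] = -(-2.7)/(7.5) = +0.3600; T[1,1] = 0.
  T[0,:] = [+0.0000  -0.1667  -0.0417  +0.4861  -0.3611  -0.4861]
  T[1,:] = [+0.3600  +0.0000  +0.0400  +0.1867  +0.5067  -0.4533]
  T[2,:] = [+0.4627  +0.3134  +0.0000  +0.1194  +0.5224  -0.1194]
  T[3,:] = [+0.5072  +0.3478  +0.1159  +0.0000  -0.5217  -0.0435]
  T[4,:] = [-0.0769  +0.1026  +0.1795  -0.3333  +0.0000  +0.8462]
  T[5,:] = [-0.3721  +0.0698  -0.2326  -0.2093  +0.6512  +0.0000]
eigenvalue magnitudes: 1.2295, 0.9915, 0.3304, 0.2766, 0.2766, 0.0921.
ρ = 1.2295; 1.2295 > 1 ⇒ diverges.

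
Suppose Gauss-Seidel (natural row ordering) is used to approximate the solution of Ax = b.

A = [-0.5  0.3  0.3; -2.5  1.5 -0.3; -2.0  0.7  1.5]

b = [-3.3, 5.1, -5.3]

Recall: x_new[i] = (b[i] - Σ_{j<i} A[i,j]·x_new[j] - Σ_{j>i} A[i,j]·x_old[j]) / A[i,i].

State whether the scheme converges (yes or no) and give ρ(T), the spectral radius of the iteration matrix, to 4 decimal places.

no, ρ = 1.3578

Split A = D + L + U, D = diag(-0.5, 1.5, 1.5).
Gauss-Seidel: T = -(D+L)⁻¹U, row 0 first, T[0,2] = -(0.3)/(-0.5) = +0.6000; later rows by forward substitution.
  T[0,:] = [+0.0000 +0.6000 +0.6000]
  T[1,:] = [+0.0000 +1.0000 +1.2000]
  T[2,:] = [+0.0000 +0.3333 +0.2400]
eigenvalue magnitudes: 1.3578, 0.1178, 0.0000.
ρ(T) = max|λ| = 1.3578; 1.3578 > 1 ⇒ diverges.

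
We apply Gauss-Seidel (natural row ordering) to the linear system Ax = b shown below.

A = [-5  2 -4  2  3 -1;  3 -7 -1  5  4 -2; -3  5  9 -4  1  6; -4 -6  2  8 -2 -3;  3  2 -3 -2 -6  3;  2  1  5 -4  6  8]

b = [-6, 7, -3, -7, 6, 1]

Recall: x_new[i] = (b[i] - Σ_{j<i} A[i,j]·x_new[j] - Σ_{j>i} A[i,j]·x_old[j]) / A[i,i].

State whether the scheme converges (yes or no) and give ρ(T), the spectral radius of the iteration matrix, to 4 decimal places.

no, ρ = 1.4623

Write A = D+L+U with D = diag(-5, -7, 9, 8, -6, 8).
Gauss-Seidel: T = -(D+L)⁻¹U, row 0 first, T[0,3] = -(2)/(-5) = +0.4000; later rows by forward substitution.
  T[0,:] = [+0.0000 +0.4000 -0.8000 +0.4000 +0.6000 -0.2000]
  T[1,:] = [+0.0000 +0.1714 -0.4857 +0.8857 +0.8286 -0.3714]
  T[2,:] = [+0.0000 +0.0381 +0.0032 +0.0857 -0.3714 -0.5270]
  T[3,:] = [+0.0000 +0.3190 -0.7651 +0.8429 +1.2643 +0.1282]
  T[4,:] = [+0.0000 +0.1317 -0.3085 +0.1714 +0.3405 +0.4970]
  T[5,:] = [+0.0000 -0.0845 +0.1075 +0.0286 +0.3554 +0.1172]
|eigenvalues of T|: 1.4623, 0.4247, 0.3586, 0.0920, 0.0387, 0.0000.
ρ = 1.4623; 1.4623 > 1: divergent.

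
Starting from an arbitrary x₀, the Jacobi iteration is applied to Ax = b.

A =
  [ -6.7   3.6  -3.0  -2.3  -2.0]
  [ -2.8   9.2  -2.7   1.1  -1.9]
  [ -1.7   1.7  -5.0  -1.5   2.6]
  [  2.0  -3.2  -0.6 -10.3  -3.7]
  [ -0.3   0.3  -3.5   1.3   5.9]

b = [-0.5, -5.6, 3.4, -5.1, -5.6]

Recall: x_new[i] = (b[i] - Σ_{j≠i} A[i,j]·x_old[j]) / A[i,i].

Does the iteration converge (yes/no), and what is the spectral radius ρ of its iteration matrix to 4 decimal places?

A = D + L + U where D = diag(-6.7, 9.2, -5, -10.3, 5.9).
Jacobi: T = -D⁻¹(L+U), T[0,2] = -(-3)/(-6.7) = -0.4478; T[0,0] = 0.
  T[0,:] = [+0.0000 +0.5373 -0.4478 -0.3433 -0.2985]
  T[1,:] = [+0.3043 +0.0000 +0.2935 -0.1196 +0.2065]
  T[2,:] = [-0.3400 +0.3400 +0.0000 -0.3000 +0.5200]
  T[3,:] = [+0.1942 -0.3107 -0.0583 +0.0000 -0.3592]
  T[4,:] = [+0.0508 -0.0508 +0.5932 -0.2203 +0.0000]
|roots of det(T-λI)|: 0.8658, 0.5775, 0.5775, 0.4389, 0.2027.
ρ(T) = max|λ| = 0.8658; 0.8658 < 1, so it converges for any x₀.

yes, ρ = 0.8658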